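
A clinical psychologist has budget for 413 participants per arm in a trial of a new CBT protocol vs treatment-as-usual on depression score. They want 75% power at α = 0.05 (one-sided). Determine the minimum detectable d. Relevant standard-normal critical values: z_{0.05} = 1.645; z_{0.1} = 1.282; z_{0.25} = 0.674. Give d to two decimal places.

For two independent groups of n = 413 each: d_min = (z_{α} + z_β)·√(2/n).
z-sum = 1.645 + 0.674 = 2.319.
d_min = 2.319 × √(2/413) = 2.319 × 0.0696 = 0.161.

d_min ≈ 0.16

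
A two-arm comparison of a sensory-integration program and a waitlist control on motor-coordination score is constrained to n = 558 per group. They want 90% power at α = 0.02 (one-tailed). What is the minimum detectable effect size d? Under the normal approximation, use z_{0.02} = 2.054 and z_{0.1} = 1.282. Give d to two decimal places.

For two independent groups of n = 558 each: d_min = (z_{α} + z_β)·√(2/n).
z-sum = 2.054 + 1.282 = 3.336.
d_min = 3.336 × √(2/558) = 3.336 × 0.0599 = 0.200.

d_min ≈ 0.20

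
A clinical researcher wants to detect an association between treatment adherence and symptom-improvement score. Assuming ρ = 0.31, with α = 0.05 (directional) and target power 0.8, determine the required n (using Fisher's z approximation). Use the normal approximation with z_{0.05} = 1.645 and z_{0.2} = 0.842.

Fisher's z: C = ½·ln((1+r)/(1−r)) = ½·ln(1.8986) = 0.3205.
n = ((z_{α} + z_β)/C)² + 3.
(1.645 + 0.842) / 0.3205 = 2.487 / 0.3205 = 7.760.
n = 7.760² + 3 = 60.21 + 3 = 63.2.
Round up.

n = 64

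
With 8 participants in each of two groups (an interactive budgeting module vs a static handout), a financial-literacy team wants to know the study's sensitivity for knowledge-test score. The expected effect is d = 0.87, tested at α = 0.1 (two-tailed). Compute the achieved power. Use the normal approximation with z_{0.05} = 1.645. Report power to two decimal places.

power ≈ 0.54

For two equal groups, power = Φ(d·√(n/2) − z_{α/2}).
d·√(n/2) = 0.87 × √(8/2) = 0.87 × 2.000 = 1.740.
z_β = 1.740 − 1.645 = 0.095.
Power = Φ(0.095) = 0.538.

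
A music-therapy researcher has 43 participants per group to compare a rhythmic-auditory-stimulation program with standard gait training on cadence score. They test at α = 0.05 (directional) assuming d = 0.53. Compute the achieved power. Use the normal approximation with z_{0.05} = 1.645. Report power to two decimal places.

For two equal groups, power = Φ(d·√(n/2) − z_{α}).
d·√(n/2) = 0.53 × √(43/2) = 0.53 × 4.637 = 2.458.
z_β = 2.458 − 1.645 = 0.813.
Power = Φ(0.813) = 0.792.

power ≈ 0.79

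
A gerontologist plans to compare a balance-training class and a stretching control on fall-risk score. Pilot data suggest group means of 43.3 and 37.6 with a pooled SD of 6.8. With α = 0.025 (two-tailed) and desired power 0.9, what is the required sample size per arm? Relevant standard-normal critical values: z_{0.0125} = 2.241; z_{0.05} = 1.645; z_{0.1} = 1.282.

n = 36 per group

Cohen's d = |M₁ − M₂| / SD_pooled = |43.3 − 37.6| / 6.8 = 5.7 / 6.8 = 0.838.
For two independent groups with equal n: n = 2·((z_{α/2} + z_β) / d)².
z_{α/2} + z_β = 2.241 + 1.282 = 3.523.
n = 2 × (3.523 / 0.838)² = 2 × 4.204² = 2 × 17.67 = 35.3.
Round up to the next whole participant.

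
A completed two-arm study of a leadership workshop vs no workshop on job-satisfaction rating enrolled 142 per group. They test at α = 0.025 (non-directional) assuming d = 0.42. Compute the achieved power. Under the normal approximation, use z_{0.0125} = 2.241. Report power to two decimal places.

For two equal groups, power = Φ(d·√(n/2) − z_{α/2}).
d·√(n/2) = 0.42 × √(142/2) = 0.42 × 8.426 = 3.539.
z_β = 3.539 − 2.241 = 1.298.
Power = Φ(1.298) = 0.903.

power ≈ 0.90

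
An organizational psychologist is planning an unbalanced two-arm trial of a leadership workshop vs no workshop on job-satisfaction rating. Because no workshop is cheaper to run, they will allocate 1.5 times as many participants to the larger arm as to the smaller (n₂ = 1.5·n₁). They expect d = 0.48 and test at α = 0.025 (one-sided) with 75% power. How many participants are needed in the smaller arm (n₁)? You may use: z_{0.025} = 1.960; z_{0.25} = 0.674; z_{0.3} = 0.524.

With allocation ratio k = n₂/n₁ = 1.5, Var(x̄₁−x̄₂) = σ²(1/n₁ + 1/(k·n₁)) = σ²·(k+1)/(k·n₁).
So n₁ = (1 + 1/k)·((z_{α} + z_β)/d)² = 1.667 × (2.634/0.48)².
n₁ = 1.667 × 30.11 = 50.2.
Round up: n₁ = 51, giving n₂ = ⌈1.5 × 51⌉ = ⌈76.5⌉ = 77.

n₁ = 51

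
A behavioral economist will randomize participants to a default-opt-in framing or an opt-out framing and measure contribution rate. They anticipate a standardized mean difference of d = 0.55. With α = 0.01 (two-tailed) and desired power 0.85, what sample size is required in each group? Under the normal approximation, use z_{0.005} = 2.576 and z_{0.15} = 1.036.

For two independent groups with equal n: n = 2·((z_{α/2} + z_β) / d)².
z_{α/2} + z_β = 2.576 + 1.036 = 3.612.
n = 2 × (3.612 / 0.55)² = 2 × 6.567² = 2 × 43.13 = 86.3.
Round up to the next whole participant.

n = 87 per group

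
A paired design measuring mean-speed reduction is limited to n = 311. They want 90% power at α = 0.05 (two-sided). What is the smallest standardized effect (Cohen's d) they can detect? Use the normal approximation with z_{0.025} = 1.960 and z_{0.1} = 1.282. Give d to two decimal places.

d_min ≈ 0.18

For a single sample (or paired design) of n = 311: d_min = (z_{α/2} + z_β)/√n.
z-sum = 1.960 + 1.282 = 3.242.
d_min = 3.242 / √311 = 3.242 / 17.635 = 0.184.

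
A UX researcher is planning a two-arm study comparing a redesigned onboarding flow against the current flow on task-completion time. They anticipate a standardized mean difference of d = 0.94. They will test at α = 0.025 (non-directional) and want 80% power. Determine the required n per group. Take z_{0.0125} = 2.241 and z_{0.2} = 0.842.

n = 22 per group

For two independent groups with equal n: n = 2·((z_{α/2} + z_β) / d)².
z_{α/2} + z_β = 2.241 + 0.842 = 3.083.
n = 2 × (3.083 / 0.94)² = 2 × 3.280² = 2 × 10.76 = 21.5.
Round up to the next whole participant.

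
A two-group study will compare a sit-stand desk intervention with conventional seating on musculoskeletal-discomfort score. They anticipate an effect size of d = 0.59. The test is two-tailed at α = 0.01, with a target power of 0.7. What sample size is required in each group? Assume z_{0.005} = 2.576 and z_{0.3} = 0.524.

For two independent groups with equal n: n = 2·((z_{α/2} + z_β) / d)².
z_{α/2} + z_β = 2.576 + 0.524 = 3.100.
n = 2 × (3.100 / 0.59)² = 2 × 5.254² = 2 × 27.61 = 55.2.
Round up to the next whole participant.

n = 56 per group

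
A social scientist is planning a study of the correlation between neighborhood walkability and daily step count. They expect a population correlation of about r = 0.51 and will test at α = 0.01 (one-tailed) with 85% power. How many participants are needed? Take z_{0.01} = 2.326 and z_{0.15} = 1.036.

Fisher's z: C = ½·ln((1+r)/(1−r)) = ½·ln(3.0816) = 0.5627.
n = ((z_{α} + z_β)/C)² + 3.
(2.326 + 1.036) / 0.5627 = 3.362 / 0.5627 = 5.975.
n = 5.975² + 3 = 35.70 + 3 = 38.7.
Round up.

n = 39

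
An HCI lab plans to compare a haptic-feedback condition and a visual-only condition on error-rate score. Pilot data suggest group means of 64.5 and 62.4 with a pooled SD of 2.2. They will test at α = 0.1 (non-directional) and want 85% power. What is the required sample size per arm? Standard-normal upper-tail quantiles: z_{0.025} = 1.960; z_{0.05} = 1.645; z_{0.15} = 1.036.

n = 16 per group

Cohen's d = |M₁ − M₂| / SD_pooled = |64.5 − 62.4| / 2.2 = 2.1 / 2.2 = 0.955.
For two independent groups with equal n: n = 2·((z_{α/2} + z_β) / d)².
z_{α/2} + z_β = 1.645 + 1.036 = 2.681.
n = 2 × (2.681 / 0.955)² = 2 × 2.807² = 2 × 7.88 = 15.8.
Round up to the next whole participant.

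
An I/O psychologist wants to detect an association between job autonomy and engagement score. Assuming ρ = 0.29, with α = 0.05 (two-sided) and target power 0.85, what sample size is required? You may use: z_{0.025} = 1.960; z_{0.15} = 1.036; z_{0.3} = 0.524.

Fisher's z: C = ½·ln((1+r)/(1−r)) = ½·ln(1.8169) = 0.2986.
n = ((z_{α/2} + z_β)/C)² + 3.
(1.960 + 1.036) / 0.2986 = 2.996 / 0.2986 = 10.033.
n = 10.033² + 3 = 100.67 + 3 = 103.7.
Round up.

n = 104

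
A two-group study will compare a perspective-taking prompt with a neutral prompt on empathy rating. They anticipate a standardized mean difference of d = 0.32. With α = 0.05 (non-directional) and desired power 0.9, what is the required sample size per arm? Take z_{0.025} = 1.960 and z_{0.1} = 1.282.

For two independent groups with equal n: n = 2·((z_{α/2} + z_β) / d)².
z_{α/2} + z_β = 1.960 + 1.282 = 3.242.
n = 2 × (3.242 / 0.32)² = 2 × 10.131² = 2 × 102.64 = 205.3.
Round up to the next whole participant.

n = 206 per group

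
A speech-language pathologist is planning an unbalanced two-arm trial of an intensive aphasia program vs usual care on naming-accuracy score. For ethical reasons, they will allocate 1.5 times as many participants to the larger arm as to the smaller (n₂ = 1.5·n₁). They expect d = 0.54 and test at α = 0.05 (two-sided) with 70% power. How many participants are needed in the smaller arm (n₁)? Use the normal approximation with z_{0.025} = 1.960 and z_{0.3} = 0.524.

n₁ = 36

With allocation ratio k = n₂/n₁ = 1.5, Var(x̄₁−x̄₂) = σ²(1/n₁ + 1/(k·n₁)) = σ²·(k+1)/(k·n₁).
So n₁ = (1 + 1/k)·((z_{α/2} + z_β)/d)² = 1.667 × (2.484/0.54)².
n₁ = 1.667 × 21.16 = 35.3.
Round up: n₁ = 36, giving n₂ = 1.5 × 36 = 54.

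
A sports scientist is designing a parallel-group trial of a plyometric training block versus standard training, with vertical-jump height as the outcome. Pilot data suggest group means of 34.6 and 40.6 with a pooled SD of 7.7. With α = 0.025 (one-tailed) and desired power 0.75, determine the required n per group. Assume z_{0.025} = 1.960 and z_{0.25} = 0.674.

Cohen's d = |M₁ − M₂| / SD_pooled = |34.6 − 40.6| / 7.7 = 6.0 / 7.7 = 0.779.
For two independent groups with equal n: n = 2·((z_{α} + z_β) / d)².
z_{α} + z_β = 1.960 + 0.674 = 2.634.
n = 2 × (2.634 / 0.779)² = 2 × 3.381² = 2 × 11.43 = 22.9.
Round up to the next whole participant.

n = 23 per group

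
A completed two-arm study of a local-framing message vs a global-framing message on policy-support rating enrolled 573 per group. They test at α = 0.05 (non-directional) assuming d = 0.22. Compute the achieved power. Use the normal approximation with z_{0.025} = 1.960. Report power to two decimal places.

For two equal groups, power = Φ(d·√(n/2) − z_{α/2}).
d·√(n/2) = 0.22 × √(573/2) = 0.22 × 16.926 = 3.724.
z_β = 3.724 − 1.960 = 1.764.
Power = Φ(1.764) = 0.961.

power ≈ 0.96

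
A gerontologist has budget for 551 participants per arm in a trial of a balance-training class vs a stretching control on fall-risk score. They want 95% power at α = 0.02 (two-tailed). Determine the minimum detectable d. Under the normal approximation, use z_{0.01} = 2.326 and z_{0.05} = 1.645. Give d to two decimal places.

d_min ≈ 0.24

For two independent groups of n = 551 each: d_min = (z_{α/2} + z_β)·√(2/n).
z-sum = 2.326 + 1.645 = 3.971.
d_min = 3.971 × √(2/551) = 3.971 × 0.0602 = 0.239.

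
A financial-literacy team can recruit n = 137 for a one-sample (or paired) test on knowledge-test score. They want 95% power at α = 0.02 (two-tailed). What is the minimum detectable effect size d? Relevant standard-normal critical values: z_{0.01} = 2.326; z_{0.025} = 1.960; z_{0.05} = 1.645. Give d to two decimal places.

d_min ≈ 0.34

For a single sample (or paired design) of n = 137: d_min = (z_{α/2} + z_β)/√n.
z-sum = 2.326 + 1.645 = 3.971.
d_min = 3.971 / √137 = 3.971 / 11.705 = 0.339.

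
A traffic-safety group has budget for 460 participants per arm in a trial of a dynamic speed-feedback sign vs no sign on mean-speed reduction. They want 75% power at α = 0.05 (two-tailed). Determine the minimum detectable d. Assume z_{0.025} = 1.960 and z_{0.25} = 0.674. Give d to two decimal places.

For two independent groups of n = 460 each: d_min = (z_{α/2} + z_β)·√(2/n).
z-sum = 1.960 + 0.674 = 2.634.
d_min = 2.634 × √(2/460) = 2.634 × 0.0659 = 0.174.

d_min ≈ 0.17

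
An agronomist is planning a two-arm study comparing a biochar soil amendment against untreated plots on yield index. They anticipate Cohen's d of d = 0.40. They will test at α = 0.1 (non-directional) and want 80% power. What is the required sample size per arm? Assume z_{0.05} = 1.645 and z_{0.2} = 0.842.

For two independent groups with equal n: n = 2·((z_{α/2} + z_β) / d)².
z_{α/2} + z_β = 1.645 + 0.842 = 2.487.
n = 2 × (2.487 / 0.40)² = 2 × 6.218² = 2 × 38.66 = 77.3.
Round up to the next whole participant.

n = 78 per group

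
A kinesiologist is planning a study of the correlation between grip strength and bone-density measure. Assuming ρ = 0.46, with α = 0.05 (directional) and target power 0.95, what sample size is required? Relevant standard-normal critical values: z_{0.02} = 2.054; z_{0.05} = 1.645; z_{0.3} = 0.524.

Fisher's z: C = ½·ln((1+r)/(1−r)) = ½·ln(2.7037) = 0.4973.
n = ((z_{α} + z_β)/C)² + 3.
(1.645 + 1.645) / 0.4973 = 3.290 / 0.4973 = 6.616.
n = 6.616² + 3 = 43.77 + 3 = 46.8.
Round up.

n = 47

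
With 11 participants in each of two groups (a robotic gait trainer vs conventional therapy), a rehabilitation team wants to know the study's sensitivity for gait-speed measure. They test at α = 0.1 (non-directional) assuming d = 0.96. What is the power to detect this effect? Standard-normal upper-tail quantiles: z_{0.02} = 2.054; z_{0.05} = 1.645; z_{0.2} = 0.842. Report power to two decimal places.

For two equal groups, power = Φ(d·√(n/2) − z_{α/2}).
d·√(n/2) = 0.96 × √(11/2) = 0.96 × 2.345 = 2.251.
z_β = 2.251 − 1.645 = 0.606.
Power = Φ(0.606) = 0.728.

power ≈ 0.73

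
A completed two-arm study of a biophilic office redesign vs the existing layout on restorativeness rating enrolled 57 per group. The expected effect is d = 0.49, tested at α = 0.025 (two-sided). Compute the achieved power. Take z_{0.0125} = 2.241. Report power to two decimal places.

power ≈ 0.65

For two equal groups, power = Φ(d·√(n/2) − z_{α/2}).
d·√(n/2) = 0.49 × √(57/2) = 0.49 × 5.339 = 2.616.
z_β = 2.616 − 2.241 = 0.375.
Power = Φ(0.375) = 0.646.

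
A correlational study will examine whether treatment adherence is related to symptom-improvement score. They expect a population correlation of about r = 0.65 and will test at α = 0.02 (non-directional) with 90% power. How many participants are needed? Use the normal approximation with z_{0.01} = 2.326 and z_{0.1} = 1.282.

n = 25

Fisher's z: C = ½·ln((1+r)/(1−r)) = ½·ln(4.7143) = 0.7753.
n = ((z_{α/2} + z_β)/C)² + 3.
(2.326 + 1.282) / 0.7753 = 3.608 / 0.7753 = 4.654.
n = 4.654² + 3 = 21.66 + 3 = 24.7.
Round up.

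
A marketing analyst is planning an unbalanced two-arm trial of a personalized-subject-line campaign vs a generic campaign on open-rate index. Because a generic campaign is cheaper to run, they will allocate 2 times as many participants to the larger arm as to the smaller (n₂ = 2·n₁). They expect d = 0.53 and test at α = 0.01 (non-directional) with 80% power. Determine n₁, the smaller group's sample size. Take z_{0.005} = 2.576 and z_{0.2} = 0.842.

With allocation ratio k = n₂/n₁ = 2, Var(x̄₁−x̄₂) = σ²(1/n₁ + 1/(k·n₁)) = σ²·(k+1)/(k·n₁).
So n₁ = (1 + 1/k)·((z_{α/2} + z_β)/d)² = 1.500 × (3.418/0.53)².
n₁ = 1.500 × 41.59 = 62.4.
Round up: n₁ = 63, giving n₂ = 2 × 63 = 126.

n₁ = 63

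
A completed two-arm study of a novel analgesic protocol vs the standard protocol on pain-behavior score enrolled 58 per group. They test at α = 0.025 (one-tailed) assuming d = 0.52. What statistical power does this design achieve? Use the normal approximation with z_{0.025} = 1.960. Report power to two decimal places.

power ≈ 0.80

For two equal groups, power = Φ(d·√(n/2) − z_{α}).
d·√(n/2) = 0.52 × √(58/2) = 0.52 × 5.385 = 2.800.
z_β = 2.800 − 1.960 = 0.840.
Power = Φ(0.840) = 0.800.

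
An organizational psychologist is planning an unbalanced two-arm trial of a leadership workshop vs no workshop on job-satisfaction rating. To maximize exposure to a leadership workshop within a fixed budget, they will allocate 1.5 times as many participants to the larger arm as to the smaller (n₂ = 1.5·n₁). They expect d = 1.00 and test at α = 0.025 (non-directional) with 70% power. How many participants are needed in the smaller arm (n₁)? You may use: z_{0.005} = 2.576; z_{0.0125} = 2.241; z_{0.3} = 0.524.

n₁ = 13

With allocation ratio k = n₂/n₁ = 1.5, Var(x̄₁−x̄₂) = σ²(1/n₁ + 1/(k·n₁)) = σ²·(k+1)/(k·n₁).
So n₁ = (1 + 1/k)·((z_{α/2} + z_β)/d)² = 1.667 × (2.765/1.00)².
n₁ = 1.667 × 7.65 = 12.7.
Round up: n₁ = 13, giving n₂ = ⌈1.5 × 13⌉ = ⌈19.5⌉ = 20.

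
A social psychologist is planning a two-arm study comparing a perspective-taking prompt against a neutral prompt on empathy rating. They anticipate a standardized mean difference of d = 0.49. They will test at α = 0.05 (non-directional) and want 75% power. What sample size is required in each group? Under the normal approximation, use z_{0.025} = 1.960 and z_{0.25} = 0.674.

For two independent groups with equal n: n = 2·((z_{α/2} + z_β) / d)².
z_{α/2} + z_β = 1.960 + 0.674 = 2.634.
n = 2 × (2.634 / 0.49)² = 2 × 5.376² = 2 × 28.90 = 57.8.
Round up to the next whole participant.

n = 58 per group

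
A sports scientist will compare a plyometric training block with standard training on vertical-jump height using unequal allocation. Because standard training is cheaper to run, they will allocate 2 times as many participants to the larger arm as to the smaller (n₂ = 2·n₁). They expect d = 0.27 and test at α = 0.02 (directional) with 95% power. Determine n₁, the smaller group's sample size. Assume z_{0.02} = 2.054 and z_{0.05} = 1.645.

With allocation ratio k = n₂/n₁ = 2, Var(x̄₁−x̄₂) = σ²(1/n₁ + 1/(k·n₁)) = σ²·(k+1)/(k·n₁).
So n₁ = (1 + 1/k)·((z_{α} + z_β)/d)² = 1.500 × (3.699/0.27)².
n₁ = 1.500 × 187.69 = 281.5.
Round up: n₁ = 282, giving n₂ = 2 × 282 = 564.

n₁ = 282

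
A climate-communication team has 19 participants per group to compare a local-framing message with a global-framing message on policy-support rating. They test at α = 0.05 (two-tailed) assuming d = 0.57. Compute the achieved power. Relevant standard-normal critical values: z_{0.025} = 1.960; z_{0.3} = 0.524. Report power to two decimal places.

For two equal groups, power = Φ(d·√(n/2) − z_{α/2}).
d·√(n/2) = 0.57 × √(19/2) = 0.57 × 3.082 = 1.757.
z_β = 1.757 − 1.960 = -0.203.
Power = Φ(-0.203) = 0.420.

power ≈ 0.42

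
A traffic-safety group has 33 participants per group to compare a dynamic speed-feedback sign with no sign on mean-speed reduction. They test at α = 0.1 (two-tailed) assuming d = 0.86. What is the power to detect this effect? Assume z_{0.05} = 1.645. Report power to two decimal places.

power ≈ 0.97

For two equal groups, power = Φ(d·√(n/2) − z_{α/2}).
d·√(n/2) = 0.86 × √(33/2) = 0.86 × 4.062 = 3.493.
z_β = 3.493 − 1.645 = 1.848.
Power = Φ(1.848) = 0.968.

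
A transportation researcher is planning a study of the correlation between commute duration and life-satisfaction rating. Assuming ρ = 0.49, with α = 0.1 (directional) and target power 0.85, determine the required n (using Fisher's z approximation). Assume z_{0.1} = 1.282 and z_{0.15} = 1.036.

Fisher's z: C = ½·ln((1+r)/(1−r)) = ½·ln(2.9216) = 0.5361.
n = ((z_{α} + z_β)/C)² + 3.
(1.282 + 1.036) / 0.5361 = 2.318 / 0.5361 = 4.324.
n = 4.324² + 3 = 18.70 + 3 = 21.7.
Round up.

n = 22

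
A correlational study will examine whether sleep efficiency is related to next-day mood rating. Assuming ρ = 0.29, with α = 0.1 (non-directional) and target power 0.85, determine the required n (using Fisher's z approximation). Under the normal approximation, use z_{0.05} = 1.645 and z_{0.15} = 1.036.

n = 84

Fisher's z: C = ½·ln((1+r)/(1−r)) = ½·ln(1.8169) = 0.2986.
n = ((z_{α/2} + z_β)/C)² + 3.
(1.645 + 1.036) / 0.2986 = 2.681 / 0.2986 = 8.979.
n = 8.979² + 3 = 80.61 + 3 = 83.6.
Round up.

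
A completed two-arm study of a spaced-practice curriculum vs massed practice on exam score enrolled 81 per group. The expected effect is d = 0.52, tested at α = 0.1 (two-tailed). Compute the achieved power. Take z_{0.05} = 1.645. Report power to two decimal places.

For two equal groups, power = Φ(d·√(n/2) − z_{α/2}).
d·√(n/2) = 0.52 × √(81/2) = 0.52 × 6.364 = 3.309.
z_β = 3.309 − 1.645 = 1.664.
Power = Φ(1.664) = 0.952.

power ≈ 0.95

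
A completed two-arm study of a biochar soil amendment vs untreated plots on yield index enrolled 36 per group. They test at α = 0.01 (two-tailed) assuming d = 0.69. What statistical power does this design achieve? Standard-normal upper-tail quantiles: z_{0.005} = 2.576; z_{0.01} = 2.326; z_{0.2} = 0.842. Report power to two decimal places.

For two equal groups, power = Φ(d·√(n/2) − z_{α/2}).
d·√(n/2) = 0.69 × √(36/2) = 0.69 × 4.243 = 2.927.
z_β = 2.927 − 2.576 = 0.351.
Power = Φ(0.351) = 0.637.

power ≈ 0.64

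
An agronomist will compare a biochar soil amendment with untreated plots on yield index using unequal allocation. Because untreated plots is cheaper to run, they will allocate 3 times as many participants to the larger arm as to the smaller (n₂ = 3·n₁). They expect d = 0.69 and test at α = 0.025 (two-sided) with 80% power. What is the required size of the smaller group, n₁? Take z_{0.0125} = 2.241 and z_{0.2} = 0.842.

With allocation ratio k = n₂/n₁ = 3, Var(x̄₁−x̄₂) = σ²(1/n₁ + 1/(k·n₁)) = σ²·(k+1)/(k·n₁).
So n₁ = (1 + 1/k)·((z_{α/2} + z_β)/d)² = 1.333 × (3.083/0.69)².
n₁ = 1.333 × 19.96 = 26.6.
Round up: n₁ = 27, giving n₂ = 3 × 27 = 81.

n₁ = 27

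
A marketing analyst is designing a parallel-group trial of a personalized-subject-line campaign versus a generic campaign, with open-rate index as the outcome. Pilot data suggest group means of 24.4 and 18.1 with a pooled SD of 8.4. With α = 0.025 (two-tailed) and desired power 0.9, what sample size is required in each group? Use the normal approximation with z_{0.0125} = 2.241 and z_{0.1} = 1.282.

n = 45 per group

Cohen's d = |M₁ − M₂| / SD_pooled = |24.4 − 18.1| / 8.4 = 6.3 / 8.4 = 0.750.
For two independent groups with equal n: n = 2·((z_{α/2} + z_β) / d)².
z_{α/2} + z_β = 2.241 + 1.282 = 3.523.
n = 2 × (3.523 / 0.750)² = 2 × 4.697² = 2 × 22.06 = 44.1.
Round up to the next whole participant.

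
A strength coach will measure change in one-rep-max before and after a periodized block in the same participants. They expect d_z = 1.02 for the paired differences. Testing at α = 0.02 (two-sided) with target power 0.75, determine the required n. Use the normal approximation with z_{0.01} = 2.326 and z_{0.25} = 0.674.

For a paired (one-sample on differences) test: n = ((z_{α/2} + z_β) / d)².
z_{α/2} + z_β = 2.326 + 0.674 = 3.000.
n = (3.000 / 1.02)² = 2.941² = 8.65.
Round up.

n = 9 pairs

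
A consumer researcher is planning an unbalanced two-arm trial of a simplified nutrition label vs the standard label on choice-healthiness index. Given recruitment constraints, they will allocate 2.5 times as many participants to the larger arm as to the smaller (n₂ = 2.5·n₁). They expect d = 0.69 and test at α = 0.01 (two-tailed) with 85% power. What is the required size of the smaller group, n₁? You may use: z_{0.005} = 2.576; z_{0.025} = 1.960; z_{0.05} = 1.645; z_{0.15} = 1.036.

n₁ = 39

With allocation ratio k = n₂/n₁ = 2.5, Var(x̄₁−x̄₂) = σ²(1/n₁ + 1/(k·n₁)) = σ²·(k+1)/(k·n₁).
So n₁ = (1 + 1/k)·((z_{α/2} + z_β)/d)² = 1.400 × (3.612/0.69)².
n₁ = 1.400 × 27.40 = 38.4.
Round up: n₁ = 39, giving n₂ = ⌈2.5 × 39⌉ = ⌈97.5⌉ = 98.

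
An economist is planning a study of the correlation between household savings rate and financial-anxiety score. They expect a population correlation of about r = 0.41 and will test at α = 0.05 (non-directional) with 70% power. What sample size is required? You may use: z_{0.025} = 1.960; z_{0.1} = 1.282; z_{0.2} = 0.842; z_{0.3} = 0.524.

n = 36

Fisher's z: C = ½·ln((1+r)/(1−r)) = ½·ln(2.3898) = 0.4356.
n = ((z_{α/2} + z_β)/C)² + 3.
(1.960 + 0.524) / 0.4356 = 2.484 / 0.4356 = 5.702.
n = 5.702² + 3 = 32.52 + 3 = 35.5.
Round up.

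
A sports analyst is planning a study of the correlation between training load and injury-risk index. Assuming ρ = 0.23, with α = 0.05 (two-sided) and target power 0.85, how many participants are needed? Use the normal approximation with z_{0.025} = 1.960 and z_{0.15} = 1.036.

n = 167

Fisher's z: C = ½·ln((1+r)/(1−r)) = ½·ln(1.5974) = 0.2342.
n = ((z_{α/2} + z_β)/C)² + 3.
(1.960 + 1.036) / 0.2342 = 2.996 / 0.2342 = 12.792.
n = 12.792² + 3 = 163.65 + 3 = 166.6.
Round up.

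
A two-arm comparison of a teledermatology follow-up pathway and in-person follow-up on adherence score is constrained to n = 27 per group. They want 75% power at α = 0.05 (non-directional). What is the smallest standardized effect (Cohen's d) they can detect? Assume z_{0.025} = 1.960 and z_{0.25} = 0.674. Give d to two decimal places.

For two independent groups of n = 27 each: d_min = (z_{α/2} + z_β)·√(2/n).
z-sum = 1.960 + 0.674 = 2.634.
d_min = 2.634 × √(2/27) = 2.634 × 0.2722 = 0.717.

d_min ≈ 0.72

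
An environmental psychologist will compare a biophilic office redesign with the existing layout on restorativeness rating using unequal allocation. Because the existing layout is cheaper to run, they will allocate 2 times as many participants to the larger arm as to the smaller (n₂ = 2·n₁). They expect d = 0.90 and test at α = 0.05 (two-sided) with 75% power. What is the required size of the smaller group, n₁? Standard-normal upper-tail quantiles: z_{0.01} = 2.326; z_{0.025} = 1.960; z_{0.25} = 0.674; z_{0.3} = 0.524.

With allocation ratio k = n₂/n₁ = 2, Var(x̄₁−x̄₂) = σ²(1/n₁ + 1/(k·n₁)) = σ²·(k+1)/(k·n₁).
So n₁ = (1 + 1/k)·((z_{α/2} + z_β)/d)² = 1.500 × (2.634/0.90)².
n₁ = 1.500 × 8.57 = 12.8.
Round up: n₁ = 13, giving n₂ = 2 × 13 = 26.

n₁ = 13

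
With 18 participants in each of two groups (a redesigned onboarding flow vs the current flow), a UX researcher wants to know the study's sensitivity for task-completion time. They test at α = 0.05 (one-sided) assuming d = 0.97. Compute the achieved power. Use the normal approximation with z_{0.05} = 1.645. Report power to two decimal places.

power ≈ 0.90

For two equal groups, power = Φ(d·√(n/2) − z_{α}).
d·√(n/2) = 0.97 × √(18/2) = 0.97 × 3.000 = 2.910.
z_β = 2.910 − 1.645 = 1.265.
Power = Φ(1.265) = 0.897.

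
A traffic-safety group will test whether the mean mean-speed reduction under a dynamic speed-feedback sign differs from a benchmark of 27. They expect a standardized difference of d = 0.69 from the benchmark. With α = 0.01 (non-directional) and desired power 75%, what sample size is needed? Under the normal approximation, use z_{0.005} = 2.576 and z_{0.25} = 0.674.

n = 23

For a one-sample test: n = ((z_{α/2} + z_β) / d)².
z_{α/2} + z_β = 2.576 + 0.674 = 3.250.
n = (3.250 / 0.69)² = 4.710² = 22.19.
Round up.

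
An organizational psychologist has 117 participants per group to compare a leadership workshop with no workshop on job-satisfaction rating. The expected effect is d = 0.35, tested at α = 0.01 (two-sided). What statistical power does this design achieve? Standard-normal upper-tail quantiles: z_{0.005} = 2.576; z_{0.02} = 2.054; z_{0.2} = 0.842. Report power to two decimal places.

power ≈ 0.54

For two equal groups, power = Φ(d·√(n/2) − z_{α/2}).
d·√(n/2) = 0.35 × √(117/2) = 0.35 × 7.649 = 2.677.
z_β = 2.677 − 2.576 = 0.101.
Power = Φ(0.101) = 0.540.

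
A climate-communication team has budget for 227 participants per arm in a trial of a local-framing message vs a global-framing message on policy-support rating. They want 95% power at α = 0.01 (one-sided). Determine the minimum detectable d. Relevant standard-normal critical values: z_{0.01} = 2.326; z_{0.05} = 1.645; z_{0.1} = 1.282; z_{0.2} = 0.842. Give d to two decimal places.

For two independent groups of n = 227 each: d_min = (z_{α} + z_β)·√(2/n).
z-sum = 2.326 + 1.645 = 3.971.
d_min = 3.971 × √(2/227) = 3.971 × 0.0939 = 0.373.

d_min ≈ 0.37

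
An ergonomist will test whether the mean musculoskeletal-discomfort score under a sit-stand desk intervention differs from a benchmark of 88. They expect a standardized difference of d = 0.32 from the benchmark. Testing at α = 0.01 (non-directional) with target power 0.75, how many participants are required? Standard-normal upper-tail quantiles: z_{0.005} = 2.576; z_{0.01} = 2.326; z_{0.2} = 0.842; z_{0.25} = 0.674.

For a one-sample test: n = ((z_{α/2} + z_β) / d)².
z_{α/2} + z_β = 2.576 + 0.674 = 3.250.
n = (3.250 / 0.32)² = 10.156² = 103.15.
Round up.

n = 104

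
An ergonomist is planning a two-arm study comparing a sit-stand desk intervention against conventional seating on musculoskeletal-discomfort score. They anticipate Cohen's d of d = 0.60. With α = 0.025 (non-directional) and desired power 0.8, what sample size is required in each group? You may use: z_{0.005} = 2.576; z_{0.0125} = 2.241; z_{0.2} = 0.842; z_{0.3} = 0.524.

n = 53 per group

For two independent groups with equal n: n = 2·((z_{α/2} + z_β) / d)².
z_{α/2} + z_β = 2.241 + 0.842 = 3.083.
n = 2 × (3.083 / 0.60)² = 2 × 5.138² = 2 × 26.40 = 52.8.
Round up to the next whole participant.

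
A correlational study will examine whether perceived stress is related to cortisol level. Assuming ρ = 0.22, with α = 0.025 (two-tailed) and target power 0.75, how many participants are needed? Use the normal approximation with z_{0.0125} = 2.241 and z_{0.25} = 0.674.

Fisher's z: C = ½·ln((1+r)/(1−r)) = ½·ln(1.5641) = 0.2237.
n = ((z_{α/2} + z_β)/C)² + 3.
(2.241 + 0.674) / 0.2237 = 2.915 / 0.2237 = 13.031.
n = 13.031² + 3 = 169.80 + 3 = 172.8.
Round up.

n = 173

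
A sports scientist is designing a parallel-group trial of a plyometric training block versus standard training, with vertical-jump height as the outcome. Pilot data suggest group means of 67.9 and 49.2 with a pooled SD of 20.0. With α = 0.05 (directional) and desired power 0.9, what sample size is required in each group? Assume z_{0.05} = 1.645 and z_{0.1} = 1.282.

Cohen's d = |M₁ − M₂| / SD_pooled = |67.9 − 49.2| / 20.0 = 18.7 / 20.0 = 0.935.
For two independent groups with equal n: n = 2·((z_{α} + z_β) / d)².
z_{α} + z_β = 1.645 + 1.282 = 2.927.
n = 2 × (2.927 / 0.935)² = 2 × 3.130² = 2 × 9.80 = 19.6.
Round up to the next whole participant.

n = 20 per group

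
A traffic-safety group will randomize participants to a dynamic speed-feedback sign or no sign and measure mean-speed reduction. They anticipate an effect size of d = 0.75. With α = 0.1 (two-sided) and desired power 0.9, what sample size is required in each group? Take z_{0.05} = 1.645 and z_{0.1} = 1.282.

n = 31 per group

For two independent groups with equal n: n = 2·((z_{α/2} + z_β) / d)².
z_{α/2} + z_β = 1.645 + 1.282 = 2.927.
n = 2 × (2.927 / 0.75)² = 2 × 3.903² = 2 × 15.23 = 30.5.
Round up to the next whole participant.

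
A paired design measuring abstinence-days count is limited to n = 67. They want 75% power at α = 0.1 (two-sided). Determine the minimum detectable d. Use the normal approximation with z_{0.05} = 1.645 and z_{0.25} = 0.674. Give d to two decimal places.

For a single sample (or paired design) of n = 67: d_min = (z_{α/2} + z_β)/√n.
z-sum = 1.645 + 0.674 = 2.319.
d_min = 2.319 / √67 = 2.319 / 8.185 = 0.283.

d_min ≈ 0.28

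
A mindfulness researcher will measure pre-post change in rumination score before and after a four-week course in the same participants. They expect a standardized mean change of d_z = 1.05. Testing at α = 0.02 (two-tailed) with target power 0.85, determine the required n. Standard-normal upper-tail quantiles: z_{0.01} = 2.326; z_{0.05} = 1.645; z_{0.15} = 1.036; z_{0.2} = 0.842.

n = 11 pairs

For a paired (one-sample on differences) test: n = ((z_{α/2} + z_β) / d)².
z_{α/2} + z_β = 2.326 + 1.036 = 3.362.
n = (3.362 / 1.05)² = 3.202² = 10.25.
Round up.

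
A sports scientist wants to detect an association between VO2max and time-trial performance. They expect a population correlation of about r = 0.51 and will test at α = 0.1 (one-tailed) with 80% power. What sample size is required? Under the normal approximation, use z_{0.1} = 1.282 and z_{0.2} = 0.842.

n = 18

Fisher's z: C = ½·ln((1+r)/(1−r)) = ½·ln(3.0816) = 0.5627.
n = ((z_{α} + z_β)/C)² + 3.
(1.282 + 0.842) / 0.5627 = 2.124 / 0.5627 = 3.775.
n = 3.775² + 3 = 14.25 + 3 = 17.2.
Round up.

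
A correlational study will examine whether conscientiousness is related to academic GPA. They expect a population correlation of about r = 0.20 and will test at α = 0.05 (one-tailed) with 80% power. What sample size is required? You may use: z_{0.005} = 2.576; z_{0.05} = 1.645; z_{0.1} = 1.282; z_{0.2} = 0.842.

Fisher's z: C = ½·ln((1+r)/(1−r)) = ½·ln(1.5000) = 0.2027.
n = ((z_{α} + z_β)/C)² + 3.
(1.645 + 0.842) / 0.2027 = 2.487 / 0.2027 = 12.269.
n = 12.269² + 3 = 150.54 + 3 = 153.5.
Round up.

n = 154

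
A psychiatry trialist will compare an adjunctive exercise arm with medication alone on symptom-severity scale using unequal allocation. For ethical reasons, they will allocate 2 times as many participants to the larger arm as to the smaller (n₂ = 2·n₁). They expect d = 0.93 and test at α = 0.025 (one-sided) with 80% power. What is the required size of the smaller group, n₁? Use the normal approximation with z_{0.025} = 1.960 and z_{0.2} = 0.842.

n₁ = 14

With allocation ratio k = n₂/n₁ = 2, Var(x̄₁−x̄₂) = σ²(1/n₁ + 1/(k·n₁)) = σ²·(k+1)/(k·n₁).
So n₁ = (1 + 1/k)·((z_{α} + z_β)/d)² = 1.500 × (2.802/0.93)².
n₁ = 1.500 × 9.08 = 13.6.
Round up: n₁ = 14, giving n₂ = 2 × 14 = 28.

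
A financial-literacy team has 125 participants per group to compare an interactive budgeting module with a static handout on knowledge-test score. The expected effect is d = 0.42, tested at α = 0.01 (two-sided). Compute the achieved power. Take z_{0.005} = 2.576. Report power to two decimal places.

power ≈ 0.77

For two equal groups, power = Φ(d·√(n/2) − z_{α/2}).
d·√(n/2) = 0.42 × √(125/2) = 0.42 × 7.906 = 3.320.
z_β = 3.320 − 2.576 = 0.744.
Power = Φ(0.744) = 0.772.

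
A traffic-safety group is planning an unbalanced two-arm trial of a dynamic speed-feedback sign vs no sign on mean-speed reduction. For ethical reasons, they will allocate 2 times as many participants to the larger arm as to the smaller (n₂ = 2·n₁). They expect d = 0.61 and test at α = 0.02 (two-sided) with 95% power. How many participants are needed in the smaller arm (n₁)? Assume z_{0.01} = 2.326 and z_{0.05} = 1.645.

n₁ = 64

With allocation ratio k = n₂/n₁ = 2, Var(x̄₁−x̄₂) = σ²(1/n₁ + 1/(k·n₁)) = σ²·(k+1)/(k·n₁).
So n₁ = (1 + 1/k)·((z_{α/2} + z_β)/d)² = 1.500 × (3.971/0.61)².
n₁ = 1.500 × 42.38 = 63.6.
Round up: n₁ = 64, giving n₂ = 2 × 64 = 128.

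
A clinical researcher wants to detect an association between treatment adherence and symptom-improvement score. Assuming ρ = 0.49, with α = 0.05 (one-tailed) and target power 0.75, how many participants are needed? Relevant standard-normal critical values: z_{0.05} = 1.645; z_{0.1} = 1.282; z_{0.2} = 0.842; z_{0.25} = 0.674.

n = 22

Fisher's z: C = ½·ln((1+r)/(1−r)) = ½·ln(2.9216) = 0.5361.
n = ((z_{α} + z_β)/C)² + 3.
(1.645 + 0.674) / 0.5361 = 2.319 / 0.5361 = 4.326.
n = 4.326² + 3 = 18.71 + 3 = 21.7.
Round up.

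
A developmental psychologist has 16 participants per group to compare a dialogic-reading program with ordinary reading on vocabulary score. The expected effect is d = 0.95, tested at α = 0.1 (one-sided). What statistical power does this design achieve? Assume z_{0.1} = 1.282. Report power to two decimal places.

power ≈ 0.92

For two equal groups, power = Φ(d·√(n/2) − z_{α}).
d·√(n/2) = 0.95 × √(16/2) = 0.95 × 2.828 = 2.687.
z_β = 2.687 − 1.282 = 1.405.
Power = Φ(1.405) = 0.920.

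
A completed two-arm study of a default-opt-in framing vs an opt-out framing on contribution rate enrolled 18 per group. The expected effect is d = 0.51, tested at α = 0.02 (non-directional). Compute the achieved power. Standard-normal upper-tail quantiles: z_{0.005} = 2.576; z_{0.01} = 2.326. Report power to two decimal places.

For two equal groups, power = Φ(d·√(n/2) − z_{α/2}).
d·√(n/2) = 0.51 × √(18/2) = 0.51 × 3.000 = 1.530.
z_β = 1.530 − 2.326 = -0.796.
Power = Φ(-0.796) = 0.213.

power ≈ 0.21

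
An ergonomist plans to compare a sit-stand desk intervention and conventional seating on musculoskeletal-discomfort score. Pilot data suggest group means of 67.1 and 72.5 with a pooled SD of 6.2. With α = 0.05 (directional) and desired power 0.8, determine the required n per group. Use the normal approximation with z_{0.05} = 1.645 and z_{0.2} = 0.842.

Cohen's d = |M₁ − M₂| / SD_pooled = |67.1 − 72.5| / 6.2 = 5.4 / 6.2 = 0.871.
For two independent groups with equal n: n = 2·((z_{α} + z_β) / d)².
z_{α} + z_β = 1.645 + 0.842 = 2.487.
n = 2 × (2.487 / 0.871)² = 2 × 2.855² = 2 × 8.15 = 16.3.
Round up to the next whole participant.

n = 17 per group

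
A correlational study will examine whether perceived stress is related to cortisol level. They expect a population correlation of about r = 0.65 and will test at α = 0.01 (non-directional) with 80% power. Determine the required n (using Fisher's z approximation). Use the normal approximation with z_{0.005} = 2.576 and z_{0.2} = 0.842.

n = 23

Fisher's z: C = ½·ln((1+r)/(1−r)) = ½·ln(4.7143) = 0.7753.
n = ((z_{α/2} + z_β)/C)² + 3.
(2.576 + 0.842) / 0.7753 = 3.418 / 0.7753 = 4.409.
n = 4.409² + 3 = 19.44 + 3 = 22.4.
Round up.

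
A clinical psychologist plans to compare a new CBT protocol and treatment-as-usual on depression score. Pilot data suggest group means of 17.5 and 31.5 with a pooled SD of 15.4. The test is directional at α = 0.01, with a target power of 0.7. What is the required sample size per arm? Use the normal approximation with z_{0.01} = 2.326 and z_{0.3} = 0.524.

n = 20 per group

Cohen's d = |M₁ − M₂| / SD_pooled = |17.5 − 31.5| / 15.4 = 14.0 / 15.4 = 0.909.
For two independent groups with equal n: n = 2·((z_{α} + z_β) / d)².
z_{α} + z_β = 2.326 + 0.524 = 2.850.
n = 2 × (2.850 / 0.909)² = 2 × 3.135² = 2 × 9.83 = 19.7.
Round up to the next whole participant.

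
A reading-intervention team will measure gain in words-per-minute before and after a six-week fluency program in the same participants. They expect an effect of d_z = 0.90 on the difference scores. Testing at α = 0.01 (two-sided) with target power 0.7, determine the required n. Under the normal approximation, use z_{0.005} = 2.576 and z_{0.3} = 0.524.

n = 12 pairs

For a paired (one-sample on differences) test: n = ((z_{α/2} + z_β) / d)².
z_{α/2} + z_β = 2.576 + 0.524 = 3.100.
n = (3.100 / 0.90)² = 3.444² = 11.86.
Round up.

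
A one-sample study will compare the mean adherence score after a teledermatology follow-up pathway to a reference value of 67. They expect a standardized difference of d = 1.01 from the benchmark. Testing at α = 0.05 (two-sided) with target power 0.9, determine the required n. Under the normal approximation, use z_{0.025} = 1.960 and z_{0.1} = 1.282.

n = 11

For a one-sample test: n = ((z_{α/2} + z_β) / d)².
z_{α/2} + z_β = 1.960 + 1.282 = 3.242.
n = (3.242 / 1.01)² = 3.210² = 10.30.
Round up.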